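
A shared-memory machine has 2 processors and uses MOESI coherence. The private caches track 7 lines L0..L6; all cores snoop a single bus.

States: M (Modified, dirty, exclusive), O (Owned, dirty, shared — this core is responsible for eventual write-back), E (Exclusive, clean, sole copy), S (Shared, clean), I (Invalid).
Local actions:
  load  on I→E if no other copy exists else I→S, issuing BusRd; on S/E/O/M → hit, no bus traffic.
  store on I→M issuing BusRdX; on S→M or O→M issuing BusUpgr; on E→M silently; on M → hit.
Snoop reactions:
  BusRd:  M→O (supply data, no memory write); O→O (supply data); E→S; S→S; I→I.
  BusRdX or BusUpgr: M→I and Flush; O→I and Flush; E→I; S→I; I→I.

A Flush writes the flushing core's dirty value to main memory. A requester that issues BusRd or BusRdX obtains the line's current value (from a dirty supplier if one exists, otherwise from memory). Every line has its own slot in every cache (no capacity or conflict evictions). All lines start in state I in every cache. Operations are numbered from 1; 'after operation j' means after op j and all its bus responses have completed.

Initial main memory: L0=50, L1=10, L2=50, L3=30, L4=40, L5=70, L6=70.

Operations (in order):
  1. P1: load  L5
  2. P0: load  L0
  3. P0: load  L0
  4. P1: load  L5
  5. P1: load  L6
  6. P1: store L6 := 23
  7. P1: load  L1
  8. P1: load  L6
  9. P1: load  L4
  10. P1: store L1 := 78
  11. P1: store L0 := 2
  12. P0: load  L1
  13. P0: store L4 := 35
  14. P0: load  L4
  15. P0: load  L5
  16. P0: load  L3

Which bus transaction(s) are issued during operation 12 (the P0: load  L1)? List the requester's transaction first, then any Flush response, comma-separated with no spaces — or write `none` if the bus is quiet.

bus = BusRd

  op1 P1: load  L5 → I/E on L5; bus BusRd; mem=70
  op2 P0: load  L0 → E/I on L0; bus BusRd; mem=50
  op3 P0: load  L0 → E/I on L0; bus (none); mem=50
  op4 P1: load  L5 → I/E on L5; bus (none); mem=70
  op5 P1: load  L6 → I/E on L6; bus BusRd; mem=70
  op6 P1: store L6 := 23 → I/M on L6; bus (none); mem=70
  op7 P1: load  L1 → I/E on L1; bus BusRd; mem=10
  op8 P1: load  L6 → I/M on L6; bus (none); mem=70
  op9 P1: load  L4 → I/E on L4; bus BusRd; mem=40
  op10 P1: store L1 := 78 → I/M on L1; bus (none); mem=10
  op11 P1: store L0 := 2 → I/M on L0; bus BusRdX; mem=50
  op12 P0: load  L1 → S/O on L1; bus BusRd; mem=10
  op13 P0: store L4 := 35 → M/I on L4; bus BusRdX; mem=40
  op14 P0: load  L4 → M/I on L4; bus (none); mem=40
  op15 P0: load  L5 → S/S on L5; bus BusRd; mem=70
  op16 P0: load  L3 → E/I on L3; bus BusRd; mem=30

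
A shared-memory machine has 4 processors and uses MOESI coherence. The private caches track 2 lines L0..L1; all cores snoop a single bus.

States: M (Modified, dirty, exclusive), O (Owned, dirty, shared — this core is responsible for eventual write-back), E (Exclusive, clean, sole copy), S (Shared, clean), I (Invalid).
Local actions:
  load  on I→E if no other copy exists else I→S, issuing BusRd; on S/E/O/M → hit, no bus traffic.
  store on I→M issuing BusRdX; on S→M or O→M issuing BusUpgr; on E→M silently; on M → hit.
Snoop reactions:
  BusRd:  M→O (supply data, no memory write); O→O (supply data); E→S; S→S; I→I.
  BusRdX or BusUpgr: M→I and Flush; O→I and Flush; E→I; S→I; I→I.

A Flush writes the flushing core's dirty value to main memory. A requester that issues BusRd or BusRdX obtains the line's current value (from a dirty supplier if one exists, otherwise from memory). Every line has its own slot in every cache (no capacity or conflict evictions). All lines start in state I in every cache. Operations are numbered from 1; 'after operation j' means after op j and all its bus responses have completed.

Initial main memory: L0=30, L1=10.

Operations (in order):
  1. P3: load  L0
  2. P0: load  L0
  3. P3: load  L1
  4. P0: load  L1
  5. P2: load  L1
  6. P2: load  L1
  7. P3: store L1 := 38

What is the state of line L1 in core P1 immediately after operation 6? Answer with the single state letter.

state = I

1. P3: load  L0  bus=[BusRd]  L0: P0=I P1=I P2=I P3=E  mem[L0]=30
2. P0: load  L0  bus=[BusRd]  L0: P0=S P1=I P2=I P3=S  mem[L0]=30
3. P3: load  L1  bus=[BusRd]  L1: P0=I P1=I P2=I P3=E  mem[L1]=10
4. P0: load  L1  bus=[BusRd]  L1: P0=S P1=I P2=I P3=S  mem[L1]=10
5. P2: load  L1  bus=[BusRd]  L1: P0=S P1=I P2=S P3=S  mem[L1]=10
6. P2: load  L1  bus=[-]  L1: P0=S P1=I P2=S P3=S  mem[L1]=10
7. P3: store L1 := 38  bus=[BusUpgr]  L1: P0=I P1=I P2=I P3=M  mem[L1]=10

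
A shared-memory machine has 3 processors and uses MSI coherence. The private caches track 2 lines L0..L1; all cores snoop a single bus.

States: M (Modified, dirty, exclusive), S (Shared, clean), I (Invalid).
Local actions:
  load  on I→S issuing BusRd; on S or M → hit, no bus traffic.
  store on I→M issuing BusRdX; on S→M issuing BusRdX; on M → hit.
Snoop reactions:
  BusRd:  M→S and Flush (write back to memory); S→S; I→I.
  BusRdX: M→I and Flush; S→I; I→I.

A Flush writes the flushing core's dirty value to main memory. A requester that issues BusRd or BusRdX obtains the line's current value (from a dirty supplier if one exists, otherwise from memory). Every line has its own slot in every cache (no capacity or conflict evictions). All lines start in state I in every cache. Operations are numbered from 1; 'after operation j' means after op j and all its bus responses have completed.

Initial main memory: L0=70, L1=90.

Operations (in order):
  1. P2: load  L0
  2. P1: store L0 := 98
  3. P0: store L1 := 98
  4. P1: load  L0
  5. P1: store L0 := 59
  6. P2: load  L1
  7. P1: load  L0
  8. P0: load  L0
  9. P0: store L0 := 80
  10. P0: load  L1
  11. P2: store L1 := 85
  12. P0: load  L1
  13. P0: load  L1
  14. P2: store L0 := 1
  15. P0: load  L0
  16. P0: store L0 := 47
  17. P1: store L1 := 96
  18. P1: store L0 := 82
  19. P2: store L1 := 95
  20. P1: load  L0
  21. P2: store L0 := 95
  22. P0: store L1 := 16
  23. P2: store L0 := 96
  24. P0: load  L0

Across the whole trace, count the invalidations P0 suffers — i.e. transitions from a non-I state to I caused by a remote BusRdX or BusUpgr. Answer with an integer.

  op1 P2: load  L0 → I/I/S on L0; bus BusRd; mem=70
  op2 P1: store L0 := 98 → I/M/I on L0; bus BusRdX; mem=70
  op3 P0: store L1 := 98 → M/I/I on L1; bus BusRdX; mem=90
  op4 P1: load  L0 → I/M/I on L0; bus (none); mem=70
  op5 P1: store L0 := 59 → I/M/I on L0; bus (none); mem=70
  op6 P2: load  L1 → S/I/S on L1; bus BusRd Flush; mem=98
  op7 P1: load  L0 → I/M/I on L0; bus (none); mem=70
  op8 P0: load  L0 → S/S/I on L0; bus BusRd Flush; mem=59
  op9 P0: store L0 := 80 → M/I/I on L0; bus BusRdX; mem=59
  op10 P0: load  L1 → S/I/S on L1; bus (none); mem=98
  op11 P2: store L1 := 85 → I/I/M on L1; bus BusRdX; mem=98
  op12 P0: load  L1 → S/I/S on L1; bus BusRd Flush; mem=85
  op13 P0: load  L1 → S/I/S on L1; bus (none); mem=85
  op14 P2: store L0 := 1 → I/I/M on L0; bus BusRdX Flush; mem=80
  op15 P0: load  L0 → S/I/S on L0; bus BusRd Flush; mem=1
  op16 P0: store L0 := 47 → M/I/I on L0; bus BusRdX; mem=1
  op17 P1: store L1 := 96 → I/M/I on L1; bus BusRdX; mem=85
  op18 P1: store L0 := 82 → I/M/I on L0; bus BusRdX Flush; mem=47
  op19 P2: store L1 := 95 → I/I/M on L1; bus BusRdX Flush; mem=96
  op20 P1: load  L0 → I/M/I on L0; bus (none); mem=47
  op21 P2: store L0 := 95 → I/I/M on L0; bus BusRdX Flush; mem=82
  op22 P0: store L1 := 16 → M/I/I on L1; bus BusRdX Flush; mem=95
  op23 P2: store L0 := 96 → I/I/M on L0; bus (none); mem=82
  op24 P0: load  L0 → S/I/S on L0; bus BusRd Flush; mem=96

invalidations = 4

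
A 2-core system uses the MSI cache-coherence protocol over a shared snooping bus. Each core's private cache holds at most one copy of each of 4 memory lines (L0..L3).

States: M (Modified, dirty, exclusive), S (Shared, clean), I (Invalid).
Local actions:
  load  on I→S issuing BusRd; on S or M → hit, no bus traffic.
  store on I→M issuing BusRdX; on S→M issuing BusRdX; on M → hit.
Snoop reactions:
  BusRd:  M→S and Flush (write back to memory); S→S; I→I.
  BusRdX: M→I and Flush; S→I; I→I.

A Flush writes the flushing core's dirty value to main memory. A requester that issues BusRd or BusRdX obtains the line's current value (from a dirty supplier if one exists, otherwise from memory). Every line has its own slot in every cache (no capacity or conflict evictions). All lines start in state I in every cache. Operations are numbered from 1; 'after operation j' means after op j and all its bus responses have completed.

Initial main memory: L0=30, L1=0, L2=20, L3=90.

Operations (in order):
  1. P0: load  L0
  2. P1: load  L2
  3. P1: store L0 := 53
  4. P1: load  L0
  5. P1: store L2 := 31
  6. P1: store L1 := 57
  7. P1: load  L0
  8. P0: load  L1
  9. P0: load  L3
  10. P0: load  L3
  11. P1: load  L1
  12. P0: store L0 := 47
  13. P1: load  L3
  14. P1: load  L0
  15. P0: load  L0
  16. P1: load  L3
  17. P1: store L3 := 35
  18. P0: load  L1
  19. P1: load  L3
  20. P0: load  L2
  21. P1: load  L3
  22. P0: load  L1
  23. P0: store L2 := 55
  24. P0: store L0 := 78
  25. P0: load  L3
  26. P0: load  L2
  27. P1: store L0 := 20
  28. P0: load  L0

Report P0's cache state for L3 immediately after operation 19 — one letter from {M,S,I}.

state = I

1. P0: load  L0  bus=[BusRd]  L0: P0=S P1=I  mem[L0]=30
2. P1: load  L2  bus=[BusRd]  L2: P0=I P1=S  mem[L2]=20
3. P1: store L0 := 53  bus=[BusRdX]  L0: P0=I P1=M  mem[L0]=30
4. P1: load  L0  bus=[-]  L0: P0=I P1=M  mem[L0]=30
5. P1: store L2 := 31  bus=[BusRdX]  L2: P0=I P1=M  mem[L2]=20
6. P1: store L1 := 57  bus=[BusRdX]  L1: P0=I P1=M  mem[L1]=0
7. P1: load  L0  bus=[-]  L0: P0=I P1=M  mem[L0]=30
8. P0: load  L1  bus=[BusRd,Flush]  L1: P0=S P1=S  mem[L1]=57
9. P0: load  L3  bus=[BusRd]  L3: P0=S P1=I  mem[L3]=90
10. P0: load  L3  bus=[-]  L3: P0=S P1=I  mem[L3]=90
11. P1: load  L1  bus=[-]  L1: P0=S P1=S  mem[L1]=57
12. P0: store L0 := 47  bus=[BusRdX,Flush]  L0: P0=M P1=I  mem[L0]=53
13. P1: load  L3  bus=[BusRd]  L3: P0=S P1=S  mem[L3]=90
14. P1: load  L0  bus=[BusRd,Flush]  L0: P0=S P1=S  mem[L0]=47
15. P0: load  L0  bus=[-]  L0: P0=S P1=S  mem[L0]=47
16. P1: load  L3  bus=[-]  L3: P0=S P1=S  mem[L3]=90
17. P1: store L3 := 35  bus=[BusRdX]  L3: P0=I P1=M  mem[L3]=90
18. P0: load  L1  bus=[-]  L1: P0=S P1=S  mem[L1]=57
19. P1: load  L3  bus=[-]  L3: P0=I P1=M  mem[L3]=90
20. P0: load  L2  bus=[BusRd,Flush]  L2: P0=S P1=S  mem[L2]=31
21. P1: load  L3  bus=[-]  L3: P0=I P1=M  mem[L3]=90
22. P0: load  L1  bus=[-]  L1: P0=S P1=S  mem[L1]=57
23. P0: store L2 := 55  bus=[BusRdX]  L2: P0=M P1=I  mem[L2]=31
24. P0: store L0 := 78  bus=[BusRdX]  L0: P0=M P1=I  mem[L0]=47
25. P0: load  L3  bus=[BusRd,Flush]  L3: P0=S P1=S  mem[L3]=35
26. P0: load  L2  bus=[-]  L2: P0=M P1=I  mem[L2]=31
27. P1: store L0 := 20  bus=[BusRdX,Flush]  L0: P0=I P1=M  mem[L0]=78
28. P0: load  L0  bus=[BusRd,Flush]  L0: P0=S P1=S  mem[L0]=20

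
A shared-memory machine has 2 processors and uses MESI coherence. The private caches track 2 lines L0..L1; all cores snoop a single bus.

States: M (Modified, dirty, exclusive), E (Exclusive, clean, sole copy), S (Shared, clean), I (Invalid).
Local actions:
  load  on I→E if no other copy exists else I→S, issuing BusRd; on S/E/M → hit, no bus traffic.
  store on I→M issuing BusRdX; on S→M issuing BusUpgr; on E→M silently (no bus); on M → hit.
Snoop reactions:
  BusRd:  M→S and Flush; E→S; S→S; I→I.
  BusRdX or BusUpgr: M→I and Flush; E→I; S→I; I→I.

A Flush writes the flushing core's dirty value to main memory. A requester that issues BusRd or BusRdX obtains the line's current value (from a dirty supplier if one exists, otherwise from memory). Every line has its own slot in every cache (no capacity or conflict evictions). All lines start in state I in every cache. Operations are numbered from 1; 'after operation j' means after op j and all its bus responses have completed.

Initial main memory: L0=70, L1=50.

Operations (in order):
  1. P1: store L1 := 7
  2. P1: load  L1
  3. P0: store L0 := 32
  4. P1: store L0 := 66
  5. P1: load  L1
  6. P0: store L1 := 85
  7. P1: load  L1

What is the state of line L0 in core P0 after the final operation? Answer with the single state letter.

state = I

  op1 P1: store L1 := 7 → I/M on L1; bus BusRdX; mem=50
  op2 P1: load  L1 → I/M on L1; bus (none); mem=50
  op3 P0: store L0 := 32 → M/I on L0; bus BusRdX; mem=70
  op4 P1: store L0 := 66 → I/M on L0; bus BusRdX Flush; mem=32
  op5 P1: load  L1 → I/M on L1; bus (none); mem=50
  op6 P0: store L1 := 85 → M/I on L1; bus BusRdX Flush; mem=7
  op7 P1: load  L1 → S/S on L1; bus BusRd Flush; mem=85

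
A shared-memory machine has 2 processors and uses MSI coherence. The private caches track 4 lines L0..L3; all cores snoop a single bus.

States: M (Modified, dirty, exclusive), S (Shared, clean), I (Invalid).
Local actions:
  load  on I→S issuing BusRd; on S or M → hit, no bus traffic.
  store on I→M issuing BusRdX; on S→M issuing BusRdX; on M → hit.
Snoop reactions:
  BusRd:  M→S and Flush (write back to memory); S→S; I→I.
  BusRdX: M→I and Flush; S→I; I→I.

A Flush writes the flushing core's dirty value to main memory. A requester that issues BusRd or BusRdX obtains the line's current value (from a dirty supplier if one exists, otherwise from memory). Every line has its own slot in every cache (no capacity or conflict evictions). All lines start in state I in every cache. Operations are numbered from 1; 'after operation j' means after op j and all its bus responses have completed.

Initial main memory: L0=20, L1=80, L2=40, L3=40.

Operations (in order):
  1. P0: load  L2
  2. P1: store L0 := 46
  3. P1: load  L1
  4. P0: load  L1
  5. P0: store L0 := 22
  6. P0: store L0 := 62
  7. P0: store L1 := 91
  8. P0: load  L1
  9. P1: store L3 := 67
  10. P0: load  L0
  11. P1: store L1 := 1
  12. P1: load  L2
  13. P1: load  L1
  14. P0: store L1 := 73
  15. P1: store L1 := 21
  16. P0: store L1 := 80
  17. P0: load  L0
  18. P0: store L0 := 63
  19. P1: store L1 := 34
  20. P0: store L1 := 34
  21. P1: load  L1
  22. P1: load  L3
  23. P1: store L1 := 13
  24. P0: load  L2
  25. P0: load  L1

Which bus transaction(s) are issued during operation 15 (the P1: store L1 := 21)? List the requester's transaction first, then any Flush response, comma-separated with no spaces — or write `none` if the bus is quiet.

bus = BusRdX,Flush

1. P0: load  L2  bus=[BusRd]  L2: P0=S P1=I  mem[L2]=40
2. P1: store L0 := 46  bus=[BusRdX]  L0: P0=I P1=M  mem[L0]=20
3. P1: load  L1  bus=[BusRd]  L1: P0=I P1=S  mem[L1]=80
4. P0: load  L1  bus=[BusRd]  L1: P0=S P1=S  mem[L1]=80
5. P0: store L0 := 22  bus=[BusRdX,Flush]  L0: P0=M P1=I  mem[L0]=46
6. P0: store L0 := 62  bus=[-]  L0: P0=M P1=I  mem[L0]=46
7. P0: store L1 := 91  bus=[BusRdX]  L1: P0=M P1=I  mem[L1]=80
8. P0: load  L1  bus=[-]  L1: P0=M P1=I  mem[L1]=80
9. P1: store L3 := 67  bus=[BusRdX]  L3: P0=I P1=M  mem[L3]=40
10. P0: load  L0  bus=[-]  L0: P0=M P1=I  mem[L0]=46
11. P1: store L1 := 1  bus=[BusRdX,Flush]  L1: P0=I P1=M  mem[L1]=91
12. P1: load  L2  bus=[BusRd]  L2: P0=S P1=S  mem[L2]=40
13. P1: load  L1  bus=[-]  L1: P0=I P1=M  mem[L1]=91
14. P0: store L1 := 73  bus=[BusRdX,Flush]  L1: P0=M P1=I  mem[L1]=1
15. P1: store L1 := 21  bus=[BusRdX,Flush]  L1: P0=I P1=M  mem[L1]=73
16. P0: store L1 := 80  bus=[BusRdX,Flush]  L1: P0=M P1=I  mem[L1]=21
17. P0: load  L0  bus=[-]  L0: P0=M P1=I  mem[L0]=46
18. P0: store L0 := 63  bus=[-]  L0: P0=M P1=I  mem[L0]=46
19. P1: store L1 := 34  bus=[BusRdX,Flush]  L1: P0=I P1=M  mem[L1]=80
20. P0: store L1 := 34  bus=[BusRdX,Flush]  L1: P0=M P1=I  mem[L1]=34
21. P1: load  L1  bus=[BusRd,Flush]  L1: P0=S P1=S  mem[L1]=34
22. P1: load  L3  bus=[-]  L3: P0=I P1=M  mem[L3]=40
23. P1: store L1 := 13  bus=[BusRdX]  L1: P0=I P1=M  mem[L1]=34
24. P0: load  L2  bus=[-]  L2: P0=S P1=S  mem[L2]=40
25. P0: load  L1  bus=[BusRd,Flush]  L1: P0=S P1=S  mem[L1]=13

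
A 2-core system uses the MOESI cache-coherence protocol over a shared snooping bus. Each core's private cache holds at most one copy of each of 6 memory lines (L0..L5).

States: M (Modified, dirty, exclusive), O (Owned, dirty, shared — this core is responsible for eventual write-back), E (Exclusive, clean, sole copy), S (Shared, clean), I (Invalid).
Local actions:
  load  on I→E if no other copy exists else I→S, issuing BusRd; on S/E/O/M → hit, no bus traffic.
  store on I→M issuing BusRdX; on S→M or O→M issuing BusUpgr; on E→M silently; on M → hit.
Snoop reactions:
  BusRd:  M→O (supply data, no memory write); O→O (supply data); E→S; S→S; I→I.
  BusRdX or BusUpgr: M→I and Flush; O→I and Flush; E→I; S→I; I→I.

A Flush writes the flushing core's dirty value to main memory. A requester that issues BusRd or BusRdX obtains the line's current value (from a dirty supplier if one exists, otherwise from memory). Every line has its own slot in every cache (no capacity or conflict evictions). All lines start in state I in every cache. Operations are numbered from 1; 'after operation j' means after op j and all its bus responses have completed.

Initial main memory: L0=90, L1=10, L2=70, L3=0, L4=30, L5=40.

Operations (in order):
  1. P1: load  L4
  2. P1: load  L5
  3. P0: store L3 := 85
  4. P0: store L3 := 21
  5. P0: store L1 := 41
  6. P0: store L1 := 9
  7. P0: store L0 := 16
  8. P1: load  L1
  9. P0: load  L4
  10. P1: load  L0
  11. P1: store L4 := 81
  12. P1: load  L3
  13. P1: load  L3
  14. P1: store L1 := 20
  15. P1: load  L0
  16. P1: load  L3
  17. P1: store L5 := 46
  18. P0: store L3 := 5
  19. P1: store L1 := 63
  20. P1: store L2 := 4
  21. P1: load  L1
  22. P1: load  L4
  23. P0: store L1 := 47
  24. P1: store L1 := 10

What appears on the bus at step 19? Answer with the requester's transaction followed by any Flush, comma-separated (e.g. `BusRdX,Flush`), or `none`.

step 1: P1: load  L4  ⟶  IE  (L4)  txn=BusRd  M[L4]=30
step 2: P1: load  L5  ⟶  IE  (L5)  txn=BusRd  M[L5]=40
step 3: P0: store L3 := 85  ⟶  MI  (L3)  txn=BusRdX  M[L3]=0
step 4: P0: store L3 := 21  ⟶  MI  (L3)  txn=∅  M[L3]=0
step 5: P0: store L1 := 41  ⟶  MI  (L1)  txn=BusRdX  M[L1]=10
step 6: P0: store L1 := 9  ⟶  MI  (L1)  txn=∅  M[L1]=10
step 7: P0: store L0 := 16  ⟶  MI  (L0)  txn=BusRdX  M[L0]=90
step 8: P1: load  L1  ⟶  OS  (L1)  txn=BusRd  M[L1]=10
step 9: P0: load  L4  ⟶  SS  (L4)  txn=BusRd  M[L4]=30
step 10: P1: load  L0  ⟶  OS  (L0)  txn=BusRd  M[L0]=90
step 11: P1: store L4 := 81  ⟶  IM  (L4)  txn=BusUpgr  M[L4]=30
step 12: P1: load  L3  ⟶  OS  (L3)  txn=BusRd  M[L3]=0
step 13: P1: load  L3  ⟶  OS  (L3)  txn=∅  M[L3]=0
step 14: P1: store L1 := 20  ⟶  IM  (L1)  txn=BusUpgr+Flush  M[L1]=9
step 15: P1: load  L0  ⟶  OS  (L0)  txn=∅  M[L0]=90
step 16: P1: load  L3  ⟶  OS  (L3)  txn=∅  M[L3]=0
step 17: P1: store L5 := 46  ⟶  IM  (L5)  txn=∅  M[L5]=40
step 18: P0: store L3 := 5  ⟶  MI  (L3)  txn=BusUpgr  M[L3]=0
step 19: P1: store L1 := 63  ⟶  IM  (L1)  txn=∅  M[L1]=9
step 20: P1: store L2 := 4  ⟶  IM  (L2)  txn=BusRdX  M[L2]=70
step 21: P1: load  L1  ⟶  IM  (L1)  txn=∅  M[L1]=9
step 22: P1: load  L4  ⟶  IM  (L4)  txn=∅  M[L4]=30
step 23: P0: store L1 := 47  ⟶  MI  (L1)  txn=BusRdX+Flush  M[L1]=63
step 24: P1: store L1 := 10  ⟶  IM  (L1)  txn=BusRdX+Flush  M[L1]=47

bus = none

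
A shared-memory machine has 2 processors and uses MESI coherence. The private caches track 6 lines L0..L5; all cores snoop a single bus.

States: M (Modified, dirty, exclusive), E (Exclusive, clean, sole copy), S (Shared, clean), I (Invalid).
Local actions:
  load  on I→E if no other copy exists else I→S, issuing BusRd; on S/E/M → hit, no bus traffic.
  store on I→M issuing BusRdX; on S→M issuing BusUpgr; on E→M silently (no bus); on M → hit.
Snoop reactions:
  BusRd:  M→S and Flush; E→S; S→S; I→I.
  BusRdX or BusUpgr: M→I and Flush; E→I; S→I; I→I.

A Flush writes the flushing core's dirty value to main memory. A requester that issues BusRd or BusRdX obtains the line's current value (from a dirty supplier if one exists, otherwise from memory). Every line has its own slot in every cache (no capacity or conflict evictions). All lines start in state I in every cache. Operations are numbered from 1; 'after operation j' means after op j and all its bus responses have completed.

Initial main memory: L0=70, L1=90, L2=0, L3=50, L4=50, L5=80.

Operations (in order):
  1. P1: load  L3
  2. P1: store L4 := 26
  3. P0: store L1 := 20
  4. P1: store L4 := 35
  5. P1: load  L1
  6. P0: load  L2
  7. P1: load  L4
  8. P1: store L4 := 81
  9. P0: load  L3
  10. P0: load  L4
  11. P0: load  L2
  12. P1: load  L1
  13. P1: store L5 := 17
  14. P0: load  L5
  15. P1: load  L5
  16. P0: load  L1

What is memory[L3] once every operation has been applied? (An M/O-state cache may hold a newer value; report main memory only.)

memory[L3] = 50

[1] P1: load  L3 | P0:I, P1:E(50) | bus: BusRd
[2] P1: store L4 := 26 | P0:I, P1:M(26) | bus: BusRdX
[3] P0: store L1 := 20 | P0:M(20), P1:I | bus: BusRdX
[4] P1: store L4 := 35 | P0:I, P1:M(35) | bus: none
[5] P1: load  L1 | P0:S(20), P1:S(20) | bus: BusRd,Flush
[6] P0: load  L2 | P0:E(0), P1:I | bus: BusRd
[7] P1: load  L4 | P0:I, P1:M(35) | bus: none
[8] P1: store L4 := 81 | P0:I, P1:M(81) | bus: none
[9] P0: load  L3 | P0:S(50), P1:S(50) | bus: BusRd
[10] P0: load  L4 | P0:S(81), P1:S(81) | bus: BusRd,Flush
[11] P0: load  L2 | P0:E(0), P1:I | bus: none
[12] P1: load  L1 | P0:S(20), P1:S(20) | bus: none
[13] P1: store L5 := 17 | P0:I, P1:M(17) | bus: BusRdX
[14] P0: load  L5 | P0:S(17), P1:S(17) | bus: BusRd,Flush
[15] P1: load  L5 | P0:S(17), P1:S(17) | bus: none
[16] P0: load  L1 | P0:S(20), P1:S(20) | bus: none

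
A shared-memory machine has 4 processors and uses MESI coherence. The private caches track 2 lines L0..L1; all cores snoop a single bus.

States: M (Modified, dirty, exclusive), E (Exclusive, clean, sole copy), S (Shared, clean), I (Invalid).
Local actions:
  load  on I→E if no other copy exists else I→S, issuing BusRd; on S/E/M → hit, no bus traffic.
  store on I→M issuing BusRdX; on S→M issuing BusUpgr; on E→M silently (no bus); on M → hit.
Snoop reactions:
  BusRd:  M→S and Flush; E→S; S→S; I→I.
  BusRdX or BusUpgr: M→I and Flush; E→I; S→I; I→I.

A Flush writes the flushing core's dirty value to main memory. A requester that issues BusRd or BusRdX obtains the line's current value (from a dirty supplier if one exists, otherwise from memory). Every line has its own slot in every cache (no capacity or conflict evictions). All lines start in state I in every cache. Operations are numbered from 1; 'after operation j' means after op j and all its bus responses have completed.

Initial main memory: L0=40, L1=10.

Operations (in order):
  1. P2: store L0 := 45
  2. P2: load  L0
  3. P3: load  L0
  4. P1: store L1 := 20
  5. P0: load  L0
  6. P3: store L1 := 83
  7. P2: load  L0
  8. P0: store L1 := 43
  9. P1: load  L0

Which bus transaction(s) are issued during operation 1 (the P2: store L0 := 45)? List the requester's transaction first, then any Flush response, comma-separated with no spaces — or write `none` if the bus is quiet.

bus = BusRdX

1. P2: store L0 := 45  bus=[BusRdX]  L0: P0=I P1=I P2=M P3=I  mem[L0]=40
2. P2: load  L0  bus=[-]  L0: P0=I P1=I P2=M P3=I  mem[L0]=40
3. P3: load  L0  bus=[BusRd,Flush]  L0: P0=I P1=I P2=S P3=S  mem[L0]=45
4. P1: store L1 := 20  bus=[BusRdX]  L1: P0=I P1=M P2=I P3=I  mem[L1]=10
5. P0: load  L0  bus=[BusRd]  L0: P0=S P1=I P2=S P3=S  mem[L0]=45
6. P3: store L1 := 83  bus=[BusRdX,Flush]  L1: P0=I P1=I P2=I P3=M  mem[L1]=20
7. P2: load  L0  bus=[-]  L0: P0=S P1=I P2=S P3=S  mem[L0]=45
8. P0: store L1 := 43  bus=[BusRdX,Flush]  L1: P0=M P1=I P2=I P3=I  mem[L1]=83
9. P1: load  L0  bus=[BusRd]  L0: P0=S P1=S P2=S P3=S  mem[L0]=45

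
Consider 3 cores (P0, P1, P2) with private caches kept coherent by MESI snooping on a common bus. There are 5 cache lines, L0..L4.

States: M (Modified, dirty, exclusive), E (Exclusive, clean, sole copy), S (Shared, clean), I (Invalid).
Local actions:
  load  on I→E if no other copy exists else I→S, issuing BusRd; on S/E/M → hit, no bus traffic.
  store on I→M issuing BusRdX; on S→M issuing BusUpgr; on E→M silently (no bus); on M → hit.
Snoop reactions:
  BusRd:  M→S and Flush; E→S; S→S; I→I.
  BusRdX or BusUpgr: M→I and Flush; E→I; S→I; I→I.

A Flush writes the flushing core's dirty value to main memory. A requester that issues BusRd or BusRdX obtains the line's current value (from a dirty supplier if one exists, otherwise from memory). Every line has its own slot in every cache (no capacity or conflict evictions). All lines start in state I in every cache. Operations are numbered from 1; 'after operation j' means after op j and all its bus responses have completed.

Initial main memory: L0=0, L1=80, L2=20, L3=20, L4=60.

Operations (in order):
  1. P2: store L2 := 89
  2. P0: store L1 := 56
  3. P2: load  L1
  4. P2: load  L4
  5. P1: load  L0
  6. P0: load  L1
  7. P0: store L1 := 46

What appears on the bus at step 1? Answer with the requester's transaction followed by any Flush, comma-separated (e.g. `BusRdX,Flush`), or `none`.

1. P2: store L2 := 89  bus=[BusRdX]  L2: P0=I P1=I P2=M  mem[L2]=20
2. P0: store L1 := 56  bus=[BusRdX]  L1: P0=M P1=I P2=I  mem[L1]=80
3. P2: load  L1  bus=[BusRd,Flush]  L1: P0=S P1=I P2=S  mem[L1]=56
4. P2: load  L4  bus=[BusRd]  L4: P0=I P1=I P2=E  mem[L4]=60
5. P1: load  L0  bus=[BusRd]  L0: P0=I P1=E P2=I  mem[L0]=0
6. P0: load  L1  bus=[-]  L1: P0=S P1=I P2=S  mem[L1]=56
7. P0: store L1 := 46  bus=[BusUpgr]  L1: P0=M P1=I P2=I  mem[L1]=56

bus = BusRdX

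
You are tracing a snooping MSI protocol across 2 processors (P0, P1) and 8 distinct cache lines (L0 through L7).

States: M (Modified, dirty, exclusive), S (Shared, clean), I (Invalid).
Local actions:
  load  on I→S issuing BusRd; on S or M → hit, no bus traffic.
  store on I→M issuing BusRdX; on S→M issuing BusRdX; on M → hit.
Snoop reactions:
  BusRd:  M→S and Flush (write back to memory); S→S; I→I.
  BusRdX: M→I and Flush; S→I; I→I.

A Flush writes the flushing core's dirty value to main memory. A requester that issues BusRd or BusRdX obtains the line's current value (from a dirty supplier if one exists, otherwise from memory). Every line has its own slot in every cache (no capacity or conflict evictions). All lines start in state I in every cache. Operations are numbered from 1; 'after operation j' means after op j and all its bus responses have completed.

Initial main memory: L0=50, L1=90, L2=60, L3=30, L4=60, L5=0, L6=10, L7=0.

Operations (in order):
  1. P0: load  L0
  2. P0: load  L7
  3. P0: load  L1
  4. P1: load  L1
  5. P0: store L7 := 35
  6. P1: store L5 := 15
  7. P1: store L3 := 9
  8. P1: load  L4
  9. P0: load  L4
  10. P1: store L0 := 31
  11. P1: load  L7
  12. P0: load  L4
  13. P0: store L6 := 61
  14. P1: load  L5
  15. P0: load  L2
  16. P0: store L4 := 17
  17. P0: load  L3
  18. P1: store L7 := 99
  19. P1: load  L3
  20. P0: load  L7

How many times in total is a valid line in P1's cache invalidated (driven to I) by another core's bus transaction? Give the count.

  op1 P0: load  L0 → S/I on L0; bus BusRd; mem=50
  op2 P0: load  L7 → S/I on L7; bus BusRd; mem=0
  op3 P0: load  L1 → S/I on L1; bus BusRd; mem=90
  op4 P1: load  L1 → S/S on L1; bus BusRd; mem=90
  op5 P0: store L7 := 35 → M/I on L7; bus BusRdX; mem=0
  op6 P1: store L5 := 15 → I/M on L5; bus BusRdX; mem=0
  op7 P1: store L3 := 9 → I/M on L3; bus BusRdX; mem=30
  op8 P1: load  L4 → I/S on L4; bus BusRd; mem=60
  op9 P0: load  L4 → S/S on L4; bus BusRd; mem=60
  op10 P1: store L0 := 31 → I/M on L0; bus BusRdX; mem=50
  op11 P1: load  L7 → S/S on L7; bus BusRd Flush; mem=35
  op12 P0: load  L4 → S/S on L4; bus (none); mem=60
  op13 P0: store L6 := 61 → M/I on L6; bus BusRdX; mem=10
  op14 P1: load  L5 → I/M on L5; bus (none); mem=0
  op15 P0: load  L2 → S/I on L2; bus BusRd; mem=60
  op16 P0: store L4 := 17 → M/I on L4; bus BusRdX; mem=60
  op17 P0: load  L3 → S/S on L3; bus BusRd Flush; mem=9
  op18 P1: store L7 := 99 → I/M on L7; bus BusRdX; mem=35
  op19 P1: load  L3 → S/S on L3; bus (none); mem=9
  op20 P0: load  L7 → S/S on L7; bus BusRd Flush; mem=99

invalidations = 1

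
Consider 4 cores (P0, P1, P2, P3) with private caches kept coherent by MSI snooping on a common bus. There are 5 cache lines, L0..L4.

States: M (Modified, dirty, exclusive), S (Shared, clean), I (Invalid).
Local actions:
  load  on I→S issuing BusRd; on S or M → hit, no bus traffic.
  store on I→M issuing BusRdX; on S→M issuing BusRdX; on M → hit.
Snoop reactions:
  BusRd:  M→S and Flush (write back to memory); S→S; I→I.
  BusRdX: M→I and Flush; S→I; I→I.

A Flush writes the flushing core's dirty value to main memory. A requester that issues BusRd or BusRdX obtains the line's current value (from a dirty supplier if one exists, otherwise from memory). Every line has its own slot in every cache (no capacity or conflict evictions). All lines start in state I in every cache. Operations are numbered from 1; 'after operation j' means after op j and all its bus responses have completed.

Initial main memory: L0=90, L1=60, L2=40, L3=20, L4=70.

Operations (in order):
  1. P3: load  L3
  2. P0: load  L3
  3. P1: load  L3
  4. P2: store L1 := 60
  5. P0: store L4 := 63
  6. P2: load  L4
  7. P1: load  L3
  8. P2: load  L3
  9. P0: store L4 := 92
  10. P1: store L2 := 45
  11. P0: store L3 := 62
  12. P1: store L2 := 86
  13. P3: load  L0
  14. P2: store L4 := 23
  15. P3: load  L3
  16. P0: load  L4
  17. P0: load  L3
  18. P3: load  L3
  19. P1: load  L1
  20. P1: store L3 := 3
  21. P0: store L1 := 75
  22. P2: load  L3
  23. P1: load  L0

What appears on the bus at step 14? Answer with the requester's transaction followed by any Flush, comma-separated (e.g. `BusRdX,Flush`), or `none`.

[1] P3: load  L3 | P0:I, P1:I, P2:I, P3:S(20) | bus: BusRd
[2] P0: load  L3 | P0:S(20), P1:I, P2:I, P3:S(20) | bus: BusRd
[3] P1: load  L3 | P0:S(20), P1:S(20), P2:I, P3:S(20) | bus: BusRd
[4] P2: store L1 := 60 | P0:I, P1:I, P2:M(60), P3:I | bus: BusRdX
[5] P0: store L4 := 63 | P0:M(63), P1:I, P2:I, P3:I | bus: BusRdX
[6] P2: load  L4 | P0:S(63), P1:I, P2:S(63), P3:I | bus: BusRd,Flush
[7] P1: load  L3 | P0:S(20), P1:S(20), P2:I, P3:S(20) | bus: none
[8] P2: load  L3 | P0:S(20), P1:S(20), P2:S(20), P3:S(20) | bus: BusRd
[9] P0: store L4 := 92 | P0:M(92), P1:I, P2:I, P3:I | bus: BusRdX
[10] P1: store L2 := 45 | P0:I, P1:M(45), P2:I, P3:I | bus: BusRdX
[11] P0: store L3 := 62 | P0:M(62), P1:I, P2:I, P3:I | bus: BusRdX
[12] P1: store L2 := 86 | P0:I, P1:M(86), P2:I, P3:I | bus: none
[13] P3: load  L0 | P0:I, P1:I, P2:I, P3:S(90) | bus: BusRd
[14] P2: store L4 := 23 | P0:I, P1:I, P2:M(23), P3:I | bus: BusRdX,Flush
[15] P3: load  L3 | P0:S(62), P1:I, P2:I, P3:S(62) | bus: BusRd,Flush
[16] P0: load  L4 | P0:S(23), P1:I, P2:S(23), P3:I | bus: BusRd,Flush
[17] P0: load  L3 | P0:S(62), P1:I, P2:I, P3:S(62) | bus: none
[18] P3: load  L3 | P0:S(62), P1:I, P2:I, P3:S(62) | bus: none
[19] P1: load  L1 | P0:I, P1:S(60), P2:S(60), P3:I | bus: BusRd,Flush
[20] P1: store L3 := 3 | P0:I, P1:M(3), P2:I, P3:I | bus: BusRdX
[21] P0: store L1 := 75 | P0:M(75), P1:I, P2:I, P3:I | bus: BusRdX
[22] P2: load  L3 | P0:I, P1:S(3), P2:S(3), P3:I | bus: BusRd,Flush
[23] P1: load  L0 | P0:I, P1:S(90), P2:I, P3:S(90) | bus: BusRd

bus = BusRdX,Flush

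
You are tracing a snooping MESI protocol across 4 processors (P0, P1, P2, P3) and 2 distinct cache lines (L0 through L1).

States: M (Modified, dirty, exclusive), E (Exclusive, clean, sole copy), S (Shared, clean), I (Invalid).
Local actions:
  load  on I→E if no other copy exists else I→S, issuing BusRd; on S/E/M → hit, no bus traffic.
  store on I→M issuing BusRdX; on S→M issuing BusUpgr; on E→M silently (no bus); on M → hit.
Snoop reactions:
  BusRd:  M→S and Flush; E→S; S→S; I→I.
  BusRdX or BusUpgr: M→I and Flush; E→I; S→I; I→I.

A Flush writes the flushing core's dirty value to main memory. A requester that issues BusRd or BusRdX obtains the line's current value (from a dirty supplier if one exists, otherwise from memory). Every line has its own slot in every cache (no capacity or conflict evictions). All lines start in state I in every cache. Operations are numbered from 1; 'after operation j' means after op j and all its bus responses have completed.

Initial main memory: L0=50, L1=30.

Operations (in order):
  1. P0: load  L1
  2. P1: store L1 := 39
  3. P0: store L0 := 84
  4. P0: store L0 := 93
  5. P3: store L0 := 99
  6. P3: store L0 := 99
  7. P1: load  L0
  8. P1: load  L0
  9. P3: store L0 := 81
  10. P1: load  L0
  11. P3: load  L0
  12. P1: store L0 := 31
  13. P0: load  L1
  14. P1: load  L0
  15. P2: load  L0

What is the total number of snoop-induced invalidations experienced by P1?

invalidations = 1

1. P0: load  L1  bus=[BusRd]  L1: P0=E P1=I P2=I P3=I  mem[L1]=30
2. P1: store L1 := 39  bus=[BusRdX]  L1: P0=I P1=M P2=I P3=I  mem[L1]=30
3. P0: store L0 := 84  bus=[BusRdX]  L0: P0=M P1=I P2=I P3=I  mem[L0]=50
4. P0: store L0 := 93  bus=[-]  L0: P0=M P1=I P2=I P3=I  mem[L0]=50
5. P3: store L0 := 99  bus=[BusRdX,Flush]  L0: P0=I P1=I P2=I P3=M  mem[L0]=93
6. P3: store L0 := 99  bus=[-]  L0: P0=I P1=I P2=I P3=M  mem[L0]=93
7. P1: load  L0  bus=[BusRd,Flush]  L0: P0=I P1=S P2=I P3=S  mem[L0]=99
8. P1: load  L0  bus=[-]  L0: P0=I P1=S P2=I P3=S  mem[L0]=99
9. P3: store L0 := 81  bus=[BusUpgr]  L0: P0=I P1=I P2=I P3=M  mem[L0]=99
10. P1: load  L0  bus=[BusRd,Flush]  L0: P0=I P1=S P2=I P3=S  mem[L0]=81
11. P3: load  L0  bus=[-]  L0: P0=I P1=S P2=I P3=S  mem[L0]=81
12. P1: store L0 := 31  bus=[BusUpgr]  L0: P0=I P1=M P2=I P3=I  mem[L0]=81
13. P0: load  L1  bus=[BusRd,Flush]  L1: P0=S P1=S P2=I P3=I  mem[L1]=39
14. P1: load  L0  bus=[-]  L0: P0=I P1=M P2=I P3=I  mem[L0]=81
15. P2: load  L0  bus=[BusRd,Flush]  L0: P0=I P1=S P2=S P3=I  mem[L0]=31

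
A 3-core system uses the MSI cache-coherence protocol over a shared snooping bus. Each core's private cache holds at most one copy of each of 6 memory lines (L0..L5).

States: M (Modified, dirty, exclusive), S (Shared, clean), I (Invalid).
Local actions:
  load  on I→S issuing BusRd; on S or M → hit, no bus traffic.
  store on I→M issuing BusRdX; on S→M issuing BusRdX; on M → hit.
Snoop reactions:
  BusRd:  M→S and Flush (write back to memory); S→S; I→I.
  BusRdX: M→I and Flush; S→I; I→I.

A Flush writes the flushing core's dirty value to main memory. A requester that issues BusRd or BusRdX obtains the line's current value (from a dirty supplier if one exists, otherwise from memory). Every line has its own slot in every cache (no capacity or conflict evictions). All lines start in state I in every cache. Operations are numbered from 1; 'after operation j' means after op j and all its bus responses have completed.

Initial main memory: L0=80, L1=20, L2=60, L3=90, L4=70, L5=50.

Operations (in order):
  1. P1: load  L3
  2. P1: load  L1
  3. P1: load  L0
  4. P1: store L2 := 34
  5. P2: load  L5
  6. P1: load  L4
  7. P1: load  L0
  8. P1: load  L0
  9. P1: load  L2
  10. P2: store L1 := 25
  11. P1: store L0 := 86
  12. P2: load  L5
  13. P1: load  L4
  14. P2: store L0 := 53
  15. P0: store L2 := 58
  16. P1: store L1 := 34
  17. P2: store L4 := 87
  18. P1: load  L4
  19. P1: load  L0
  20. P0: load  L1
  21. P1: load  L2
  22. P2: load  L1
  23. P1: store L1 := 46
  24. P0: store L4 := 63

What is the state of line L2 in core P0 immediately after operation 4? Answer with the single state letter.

1. P1: load  L3  bus=[BusRd]  L3: P0=I P1=S P2=I  mem[L3]=90
2. P1: load  L1  bus=[BusRd]  L1: P0=I P1=S P2=I  mem[L1]=20
3. P1: load  L0  bus=[BusRd]  L0: P0=I P1=S P2=I  mem[L0]=80
4. P1: store L2 := 34  bus=[BusRdX]  L2: P0=I P1=M P2=I  mem[L2]=60
5. P2: load  L5  bus=[BusRd]  L5: P0=I P1=I P2=S  mem[L5]=50
6. P1: load  L4  bus=[BusRd]  L4: P0=I P1=S P2=I  mem[L4]=70
7. P1: load  L0  bus=[-]  L0: P0=I P1=S P2=I  mem[L0]=80
8. P1: load  L0  bus=[-]  L0: P0=I P1=S P2=I  mem[L0]=80
9. P1: load  L2  bus=[-]  L2: P0=I P1=M P2=I  mem[L2]=60
10. P2: store L1 := 25  bus=[BusRdX]  L1: P0=I P1=I P2=M  mem[L1]=20
11. P1: store L0 := 86  bus=[BusRdX]  L0: P0=I P1=M P2=I  mem[L0]=80
12. P2: load  L5  bus=[-]  L5: P0=I P1=I P2=S  mem[L5]=50
13. P1: load  L4  bus=[-]  L4: P0=I P1=S P2=I  mem[L4]=70
14. P2: store L0 := 53  bus=[BusRdX,Flush]  L0: P0=I P1=I P2=M  mem[L0]=86
15. P0: store L2 := 58  bus=[BusRdX,Flush]  L2: P0=M P1=I P2=I  mem[L2]=34
16. P1: store L1 := 34  bus=[BusRdX,Flush]  L1: P0=I P1=M P2=I  mem[L1]=25
17. P2: store L4 := 87  bus=[BusRdX]  L4: P0=I P1=I P2=M  mem[L4]=70
18. P1: load  L4  bus=[BusRd,Flush]  L4: P0=I P1=S P2=S  mem[L4]=87
19. P1: load  L0  bus=[BusRd,Flush]  L0: P0=I P1=S P2=S  mem[L0]=53
20. P0: load  L1  bus=[BusRd,Flush]  L1: P0=S P1=S P2=I  mem[L1]=34
21. P1: load  L2  bus=[BusRd,Flush]  L2: P0=S P1=S P2=I  mem[L2]=58
22. P2: load  L1  bus=[BusRd]  L1: P0=S P1=S P2=S  mem[L1]=34
23. P1: store L1 := 46  bus=[BusRdX]  L1: P0=I P1=M P2=I  mem[L1]=34
24. P0: store L4 := 63  bus=[BusRdX]  L4: P0=M P1=I P2=I  mem[L4]=87

state = I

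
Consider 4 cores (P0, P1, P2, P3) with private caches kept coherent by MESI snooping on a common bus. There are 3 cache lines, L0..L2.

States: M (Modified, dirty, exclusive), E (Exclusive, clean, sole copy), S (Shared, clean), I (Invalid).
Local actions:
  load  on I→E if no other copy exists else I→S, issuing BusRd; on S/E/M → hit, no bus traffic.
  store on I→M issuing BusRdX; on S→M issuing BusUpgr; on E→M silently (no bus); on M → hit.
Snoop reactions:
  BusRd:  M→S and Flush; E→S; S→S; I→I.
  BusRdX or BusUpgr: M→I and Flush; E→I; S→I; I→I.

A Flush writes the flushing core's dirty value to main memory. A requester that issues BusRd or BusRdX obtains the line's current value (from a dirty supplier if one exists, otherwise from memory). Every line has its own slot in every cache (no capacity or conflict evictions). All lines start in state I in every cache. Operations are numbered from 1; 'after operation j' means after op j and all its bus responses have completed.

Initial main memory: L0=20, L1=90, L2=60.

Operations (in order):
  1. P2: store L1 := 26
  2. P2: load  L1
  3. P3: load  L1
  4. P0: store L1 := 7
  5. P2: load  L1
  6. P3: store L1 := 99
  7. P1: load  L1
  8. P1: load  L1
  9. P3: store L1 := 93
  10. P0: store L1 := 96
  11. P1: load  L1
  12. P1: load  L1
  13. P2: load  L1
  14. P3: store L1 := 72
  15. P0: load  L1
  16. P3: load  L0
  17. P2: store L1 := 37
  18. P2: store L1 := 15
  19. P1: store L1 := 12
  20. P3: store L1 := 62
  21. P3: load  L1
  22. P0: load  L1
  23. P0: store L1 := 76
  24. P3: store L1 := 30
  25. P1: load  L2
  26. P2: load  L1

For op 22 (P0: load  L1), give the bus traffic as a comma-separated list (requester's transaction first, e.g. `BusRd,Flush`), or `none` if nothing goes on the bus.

[1] P2: store L1 := 26 | P0:I, P1:I, P2:M(26), P3:I | bus: BusRdX
[2] P2: load  L1 | P0:I, P1:I, P2:M(26), P3:I | bus: none
[3] P3: load  L1 | P0:I, P1:I, P2:S(26), P3:S(26) | bus: BusRd,Flush
[4] P0: store L1 := 7 | P0:M(7), P1:I, P2:I, P3:I | bus: BusRdX
[5] P2: load  L1 | P0:S(7), P1:I, P2:S(7), P3:I | bus: BusRd,Flush
[6] P3: store L1 := 99 | P0:I, P1:I, P2:I, P3:M(99) | bus: BusRdX
[7] P1: load  L1 | P0:I, P1:S(99), P2:I, P3:S(99) | bus: BusRd,Flush
[8] P1: load  L1 | P0:I, P1:S(99), P2:I, P3:S(99) | bus: none
[9] P3: store L1 := 93 | P0:I, P1:I, P2:I, P3:M(93) | bus: BusUpgr
[10] P0: store L1 := 96 | P0:M(96), P1:I, P2:I, P3:I | bus: BusRdX,Flush
[11] P1: load  L1 | P0:S(96), P1:S(96), P2:I, P3:I | bus: BusRd,Flush
[12] P1: load  L1 | P0:S(96), P1:S(96), P2:I, P3:I | bus: none
[13] P2: load  L1 | P0:S(96), P1:S(96), P2:S(96), P3:I | bus: BusRd
[14] P3: store L1 := 72 | P0:I, P1:I, P2:I, P3:M(72) | bus: BusRdX
[15] P0: load  L1 | P0:S(72), P1:I, P2:I, P3:S(72) | bus: BusRd,Flush
[16] P3: load  L0 | P0:I, P1:I, P2:I, P3:E(20) | bus: BusRd
[17] P2: store L1 := 37 | P0:I, P1:I, P2:M(37), P3:I | bus: BusRdX
[18] P2: store L1 := 15 | P0:I, P1:I, P2:M(15), P3:I | bus: none
[19] P1: store L1 := 12 | P0:I, P1:M(12), P2:I, P3:I | bus: BusRdX,Flush
[20] P3: store L1 := 62 | P0:I, P1:I, P2:I, P3:M(62) | bus: BusRdX,Flush
[21] P3: load  L1 | P0:I, P1:I, P2:I, P3:M(62) | bus: none
[22] P0: load  L1 | P0:S(62), P1:I, P2:I, P3:S(62) | bus: BusRd,Flush
[23] P0: store L1 := 76 | P0:M(76), P1:I, P2:I, P3:I | bus: BusUpgr
[24] P3: store L1 := 30 | P0:I, P1:I, P2:I, P3:M(30) | bus: BusRdX,Flush
[25] P1: load  L2 | P0:I, P1:E(60), P2:I, P3:I | bus: BusRd
[26] P2: load  L1 | P0:I, P1:I, P2:S(30), P3:S(30) | bus: BusRd,Flush

bus = BusRd,Flush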